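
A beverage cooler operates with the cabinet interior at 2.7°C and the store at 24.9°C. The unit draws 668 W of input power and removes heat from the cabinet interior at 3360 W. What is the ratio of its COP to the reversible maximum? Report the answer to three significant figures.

COP_actual = Q̇_C/Ẇ = 3360/668.0 = 5.030.
In absolute terms T_C = 275.85 K and T_H = 298.05 K, so ΔT = 22.20 K.
COP_Carnot = T_C/ΔT = 275.85/22.20 = 12.43.
η_II = COP_actual/COP_Carnot = 5.030/12.43 = 0.4048.

0.405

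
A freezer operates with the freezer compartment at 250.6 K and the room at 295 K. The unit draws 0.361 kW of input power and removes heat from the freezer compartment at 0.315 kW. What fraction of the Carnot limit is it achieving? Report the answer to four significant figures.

COP_actual = Q̇_C/Ẇ = 0.3150/0.3610 = 0.8726.
The reservoir spacing is ΔT = 295 − 250.6 = 44.40 K.
COP_Carnot = T_C/ΔT = 250.60/44.40 = 5.644.
η_II = COP_actual/COP_Carnot = 0.8726/5.644 = 0.1546.

0.1546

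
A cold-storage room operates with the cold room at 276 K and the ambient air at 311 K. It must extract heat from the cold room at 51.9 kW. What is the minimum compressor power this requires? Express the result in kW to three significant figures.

The reservoir spacing is ΔT = 311 − 276 = 35.00 K.
COP_Carnot = T_C/ΔT = 276.00/35.00 = 7.886.
Ẇ_min = Q̇/COP_Carnot = 51.90/7.886 = 6.582 kW.

6.58 kW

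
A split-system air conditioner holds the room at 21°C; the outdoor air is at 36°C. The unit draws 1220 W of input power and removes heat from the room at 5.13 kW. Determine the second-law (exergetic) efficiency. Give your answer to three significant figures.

Converting, Q̇_C = 5.130 kW = 5130 W, so COP_actual = Q̇_C/Ẇ = 5130/1220 = 4.205.
In absolute terms T_C = 294.15 K and T_H = 309.15 K, so ΔT = 15.00 K.
COP_Carnot = T_C/ΔT = 294.15/15.00 = 19.61.
η_II = COP_actual/COP_Carnot = 4.205/19.61 = 0.2144.

0.214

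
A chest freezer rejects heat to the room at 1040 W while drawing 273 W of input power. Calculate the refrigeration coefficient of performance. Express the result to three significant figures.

2.81

The first law gives Q̇_H = Q̇_C + Ẇ, so the three rates are Q̇_C = 767.0, Q̇_H = 1040, Ẇ = 273.0 W.
COP_R = Q̇_C/Ẇ = 767.0/273.0 = 2.810.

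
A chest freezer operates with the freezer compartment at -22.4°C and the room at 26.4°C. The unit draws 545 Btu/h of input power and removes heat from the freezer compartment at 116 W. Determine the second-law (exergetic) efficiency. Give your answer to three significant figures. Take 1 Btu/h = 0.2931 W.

0.141

Converting, Q̇_C = 116.0 W = 395.8 Btu/h, so COP_actual = Q̇_C/Ẇ = 395.8/545.0 = 0.7262.
In absolute terms T_C = 250.75 K and T_H = 299.55 K, so ΔT = 48.80 K.
COP_Carnot = T_C/ΔT = 250.75/48.80 = 5.138.
η_II = COP_actual/COP_Carnot = 0.7262/5.138 = 0.1413.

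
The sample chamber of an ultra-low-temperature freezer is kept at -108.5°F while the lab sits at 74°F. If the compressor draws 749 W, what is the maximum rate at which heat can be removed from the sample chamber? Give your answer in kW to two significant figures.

1.4 kW

In absolute terms T_C = 195.09 K and T_H = 296.48 K, so ΔT = 101.4 K.
COP_Carnot = T_C/ΔT = 195.09/101.4 = 1.924.
Q̇_max = COP_Carnot × Ẇ = 1.924 × 749.0 W = 1441 W = 1.441 kW.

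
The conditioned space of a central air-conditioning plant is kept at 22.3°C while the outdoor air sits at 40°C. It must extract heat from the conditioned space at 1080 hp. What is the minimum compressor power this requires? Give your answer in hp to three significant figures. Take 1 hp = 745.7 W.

In absolute terms T_C = 295.45 K and T_H = 313.15 K, so ΔT = 17.70 K.
COP_Carnot = T_C/ΔT = 295.45/17.70 = 16.69.
Ẇ_min = Q̇/COP_Carnot = 1080/16.69 = 64.70 hp.

64.7 hp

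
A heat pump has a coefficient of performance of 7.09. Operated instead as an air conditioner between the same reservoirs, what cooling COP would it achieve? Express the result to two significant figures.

6.1

Since Q_H = Q_C + W for any cycle, COP_R = Q_C/W = Q_H/W − 1.
COP_R = 7.09 − 1 = 6.09.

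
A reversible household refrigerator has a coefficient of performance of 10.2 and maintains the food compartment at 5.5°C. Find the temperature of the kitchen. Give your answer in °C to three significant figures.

32.8 °C

COP_R = T_C/(T_H − T_C) gives T_H − T_C = T_C/COP.
With T_C = 278.65 K, T_H = 278.65 × (1 + 1/10.2) = 305.97 K.
Converting, 305.97 K = 32.82°C.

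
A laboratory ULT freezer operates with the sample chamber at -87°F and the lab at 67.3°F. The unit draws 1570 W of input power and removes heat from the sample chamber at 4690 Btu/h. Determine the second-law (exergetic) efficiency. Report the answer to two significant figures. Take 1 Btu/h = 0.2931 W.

Converting, Q̇_C = 4690 Btu/h = 1375 W, so COP_actual = Q̇_C/Ẇ = 1375/1570 = 0.8756.
In absolute terms T_C = 207.04 K and T_H = 292.76 K, so ΔT = 85.72 K.
COP_Carnot = T_C/ΔT = 207.04/85.72 = 2.415.
η_II = COP_actual/COP_Carnot = 0.8756/2.415 = 0.3625.

0.36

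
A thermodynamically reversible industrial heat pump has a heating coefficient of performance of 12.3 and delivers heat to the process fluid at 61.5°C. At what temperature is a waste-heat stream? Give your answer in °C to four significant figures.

34.29 °C

COP_HP = T_H/(T_H − T_C) gives T_H − T_C = T_H/COP.
With T_H = 334.65 K, T_C = 334.65 × (1 − 1/12.3) = 307.44 K.
Converting, 307.44 K = 34.29°C.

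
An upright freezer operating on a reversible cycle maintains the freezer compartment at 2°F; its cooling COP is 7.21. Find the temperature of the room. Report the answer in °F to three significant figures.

COP_R = T_C/(T_H − T_C) gives T_H − T_C = T_C/COP.
With T_C = 256.48 K, T_H = 256.48 × (1 + 1/7.21) = 292.06 K.
Converting, 292.06 K = 66.03°F.

66.0 °F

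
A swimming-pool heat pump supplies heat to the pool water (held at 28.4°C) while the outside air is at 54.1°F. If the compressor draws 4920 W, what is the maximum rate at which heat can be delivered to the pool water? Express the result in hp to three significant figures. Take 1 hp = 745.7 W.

123 hp

In absolute terms T_C = 285.43 K and T_H = 301.55 K, so ΔT = 16.12 K.
COP_Carnot = T_H/ΔT = 301.55/16.12 = 18.70.
Q̇_max = COP_Carnot × Ẇ = 18.70 × 4920 W = 92020 W = 123.4 hp.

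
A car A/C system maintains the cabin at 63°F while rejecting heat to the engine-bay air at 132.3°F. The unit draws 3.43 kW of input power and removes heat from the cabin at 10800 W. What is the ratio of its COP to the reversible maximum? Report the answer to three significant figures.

Converting, Q̇_C = 10800 W = 10.80 kW, so COP_actual = Q̇_C/Ẇ = 10.80/3.430 = 3.149.
In absolute terms T_C = 290.37 K and T_H = 328.87 K, so ΔT = 38.50 K.
COP_Carnot = T_C/ΔT = 290.37/38.50 = 7.542.
η_II = COP_actual/COP_Carnot = 3.149/7.542 = 0.4175.

0.417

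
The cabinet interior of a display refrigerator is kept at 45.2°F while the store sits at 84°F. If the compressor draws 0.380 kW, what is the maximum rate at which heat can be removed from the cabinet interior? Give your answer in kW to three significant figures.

4.94 kW

In absolute terms T_C = 280.48 K and T_H = 302.04 K, so ΔT = 21.56 K.
COP_Carnot = T_C/ΔT = 280.48/21.56 = 13.01.
Q̇_max = COP_Carnot × Ẇ = 13.01 × 0.3800 kW = 4.945 kW.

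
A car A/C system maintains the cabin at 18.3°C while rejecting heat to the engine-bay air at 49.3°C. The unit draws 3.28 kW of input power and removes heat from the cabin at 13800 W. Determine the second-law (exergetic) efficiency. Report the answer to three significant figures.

Converting, Q̇_C = 13800 W = 13.80 kW, so COP_actual = Q̇_C/Ẇ = 13.80/3.280 = 4.207.
In absolute terms T_C = 291.45 K and T_H = 322.45 K, so ΔT = 31.00 K.
COP_Carnot = T_C/ΔT = 291.45/31.00 = 9.402.
η_II = COP_actual/COP_Carnot = 4.207/9.402 = 0.4475.

0.448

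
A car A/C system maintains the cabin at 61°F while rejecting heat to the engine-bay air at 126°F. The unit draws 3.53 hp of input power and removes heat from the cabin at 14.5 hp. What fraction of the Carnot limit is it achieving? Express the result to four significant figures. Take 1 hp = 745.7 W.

COP_actual = Q̇_C/Ẇ = 14.50/3.530 = 4.108.
In absolute terms T_C = 289.26 K and T_H = 325.37 K, so ΔT = 36.11 K.
COP_Carnot = T_C/ΔT = 289.26/36.11 = 8.010.
η_II = COP_actual/COP_Carnot = 4.108/8.010 = 0.5128.

0.5128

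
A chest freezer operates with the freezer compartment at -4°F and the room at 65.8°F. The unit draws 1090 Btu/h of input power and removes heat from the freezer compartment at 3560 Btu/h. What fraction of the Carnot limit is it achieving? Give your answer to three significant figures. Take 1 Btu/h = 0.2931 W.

COP_actual = Q̇_C/Ẇ = 3560/1090 = 3.266.
In absolute terms T_C = 253.15 K and T_H = 291.93 K, so ΔT = 38.78 K.
COP_Carnot = T_C/ΔT = 253.15/38.78 = 6.528.
η_II = COP_actual/COP_Carnot = 3.266/6.528 = 0.5003.

0.500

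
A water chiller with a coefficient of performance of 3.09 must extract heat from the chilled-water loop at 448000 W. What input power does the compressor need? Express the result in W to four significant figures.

145000 W

Ẇ = Q̇_C/COP = 448000/3.09 = 145000 W.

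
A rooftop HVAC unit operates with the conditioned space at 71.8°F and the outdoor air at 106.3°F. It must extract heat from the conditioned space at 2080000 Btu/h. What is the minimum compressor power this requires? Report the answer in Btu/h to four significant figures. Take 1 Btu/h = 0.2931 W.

In absolute terms T_C = 295.26 K and T_H = 314.43 K, so ΔT = 19.17 K.
COP_Carnot = T_C/ΔT = 295.26/19.17 = 15.40.
Ẇ_min = Q̇/COP_Carnot = 2080000/15.40 = 135000 Btu/h.

135000 Btu/h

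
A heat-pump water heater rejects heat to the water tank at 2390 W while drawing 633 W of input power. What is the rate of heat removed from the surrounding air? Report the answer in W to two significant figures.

For a cyclic device the first law requires Q̇_H = Q̇_C + Ẇ.
Q̇_C = Q̇_H − Ẇ = 1757 W.

1800 W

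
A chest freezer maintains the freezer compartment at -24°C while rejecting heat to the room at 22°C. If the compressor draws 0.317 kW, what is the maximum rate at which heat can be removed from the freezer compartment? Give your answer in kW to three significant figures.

1.72 kW

In absolute terms T_C = 249.15 K and T_H = 295.15 K, so ΔT = 46.00 K.
COP_Carnot = T_C/ΔT = 249.15/46.00 = 5.416.
Q̇_max = COP_Carnot × Ẇ = 5.416 × 0.3170 kW = 1.717 kW.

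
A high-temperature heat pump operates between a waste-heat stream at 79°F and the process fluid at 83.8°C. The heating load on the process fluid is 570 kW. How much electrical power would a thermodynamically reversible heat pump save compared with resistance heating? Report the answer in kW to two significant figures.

In absolute terms T_C = 299.26 K and T_H = 356.95 K, so ΔT = 57.69 K.
COP_Carnot = T_H/ΔT = 356.95/57.69 = 6.188.
Resistance heating needs Ẇ_res = Q̇_H = 570.0 kW; the reversible heat pump needs only Ẇ_hp = Q̇_H/COP = 92.12 kW.
Saving = 570.0 − 92.12 = 477.9 kW.

480 kW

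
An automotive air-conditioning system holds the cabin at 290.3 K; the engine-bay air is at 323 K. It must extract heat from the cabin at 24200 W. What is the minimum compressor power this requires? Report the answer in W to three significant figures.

The reservoir spacing is ΔT = 323 − 290.3 = 32.70 K.
COP_Carnot = T_C/ΔT = 290.30/32.70 = 8.878.
Ẇ_min = Q̇/COP_Carnot = 24200/8.878 = 2726 W.

2730 W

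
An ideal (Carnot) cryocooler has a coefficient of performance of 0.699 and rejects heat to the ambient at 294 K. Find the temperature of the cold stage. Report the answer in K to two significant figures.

120 K

For a Carnot refrigerator COP_R = T_C/(T_H − T_C), so T_C = COP·T_H/(1 + COP).
With T_H = 294.00 K, T_C = 0.699 × 294.00/1.699 = 120.96 K.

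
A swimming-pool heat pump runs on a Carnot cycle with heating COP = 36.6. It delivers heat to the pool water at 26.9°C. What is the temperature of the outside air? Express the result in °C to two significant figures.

19 °C

COP_HP = T_H/(T_H − T_C) gives T_H − T_C = T_H/COP.
With T_H = 300.05 K, T_C = 300.05 × (1 − 1/36.6) = 291.85 K.
Converting, 291.85 K = 18.70°C.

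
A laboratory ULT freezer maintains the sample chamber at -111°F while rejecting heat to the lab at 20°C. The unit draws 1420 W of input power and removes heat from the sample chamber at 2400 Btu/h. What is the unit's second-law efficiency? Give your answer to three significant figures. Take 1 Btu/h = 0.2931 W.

0.254

Converting, Q̇_C = 2400 Btu/h = 703.4 W, so COP_actual = Q̇_C/Ẇ = 703.4/1420 = 0.4954.
In absolute terms T_C = 193.71 K and T_H = 293.15 K, so ΔT = 99.44 K.
COP_Carnot = T_C/ΔT = 193.71/99.44 = 1.948.
η_II = COP_actual/COP_Carnot = 0.4954/1.948 = 0.2543.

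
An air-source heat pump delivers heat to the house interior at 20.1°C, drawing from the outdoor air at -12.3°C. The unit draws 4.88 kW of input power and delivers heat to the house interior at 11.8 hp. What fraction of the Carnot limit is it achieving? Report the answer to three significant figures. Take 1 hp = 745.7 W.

0.199

Converting, Q̇_H = 11.80 hp = 8.799 kW, so COP_actual = Q̇_H/Ẇ = 8.799/4.880 = 1.803.
In absolute terms T_C = 260.85 K and T_H = 293.25 K, so ΔT = 32.40 K.
COP_Carnot = T_H/ΔT = 293.25/32.40 = 9.051.
η_II = COP_actual/COP_Carnot = 1.803/9.051 = 0.1992.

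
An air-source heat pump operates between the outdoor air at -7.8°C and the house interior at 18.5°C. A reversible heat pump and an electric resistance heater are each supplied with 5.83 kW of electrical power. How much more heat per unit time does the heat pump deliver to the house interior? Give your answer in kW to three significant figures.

58.8 kW

In absolute terms T_C = 265.35 K and T_H = 291.65 K, so ΔT = 26.30 K.
COP_Carnot = T_H/ΔT = 291.65/26.30 = 11.09.
The heat pump delivers Q̇_H = COP × Ẇ = 64.65 kW; the resistance heater delivers Ẇ = 5.830 kW.
Extra = (COP − 1)·Ẇ = 58.82 kW.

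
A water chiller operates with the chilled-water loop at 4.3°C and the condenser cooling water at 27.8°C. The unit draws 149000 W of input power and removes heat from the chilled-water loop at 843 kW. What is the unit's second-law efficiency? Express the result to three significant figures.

Converting, Q̇_C = 843.0 kW = 843000 W, so COP_actual = Q̇_C/Ẇ = 843000/149000 = 5.658.
In absolute terms T_C = 277.45 K and T_H = 300.95 K, so ΔT = 23.50 K.
COP_Carnot = T_C/ΔT = 277.45/23.50 = 11.81.
η_II = COP_actual/COP_Carnot = 5.658/11.81 = 0.4792.

0.479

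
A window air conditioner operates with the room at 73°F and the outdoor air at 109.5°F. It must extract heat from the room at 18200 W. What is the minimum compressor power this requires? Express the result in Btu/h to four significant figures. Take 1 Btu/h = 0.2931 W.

4255 Btu/h

In absolute terms T_C = 295.93 K and T_H = 316.21 K, so ΔT = 20.28 K.
COP_Carnot = T_C/ΔT = 295.93/20.28 = 14.59.
Ẇ_min = Q̇/COP_Carnot = 18200/14.59 = 1247 W = 4255 Btu/h.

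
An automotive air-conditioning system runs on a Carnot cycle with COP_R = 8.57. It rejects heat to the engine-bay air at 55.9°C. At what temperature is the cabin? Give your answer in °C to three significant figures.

21.5 °C

For a Carnot refrigerator COP_R = T_C/(T_H − T_C), so T_C = COP·T_H/(1 + COP).
With T_H = 329.05 K, T_C = 8.57 × 329.05/9.570 = 294.67 K.
Converting, 294.67 K = 21.52°C.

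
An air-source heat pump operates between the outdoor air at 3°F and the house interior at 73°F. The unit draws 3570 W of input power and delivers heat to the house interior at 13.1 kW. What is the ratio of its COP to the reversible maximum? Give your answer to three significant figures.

0.482

Converting, Q̇_H = 13.10 kW = 13100 W, so COP_actual = Q̇_H/Ẇ = 13100/3570 = 3.669.
In absolute terms T_C = 257.04 K and T_H = 295.93 K, so ΔT = 38.89 K.
COP_Carnot = T_H/ΔT = 295.93/38.89 = 7.610.
η_II = COP_actual/COP_Carnot = 3.669/7.610 = 0.4822.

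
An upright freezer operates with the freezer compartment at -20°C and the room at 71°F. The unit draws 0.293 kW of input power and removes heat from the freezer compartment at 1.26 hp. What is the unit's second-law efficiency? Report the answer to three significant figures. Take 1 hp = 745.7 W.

0.528

Converting, Q̇_C = 1.260 hp = 0.9396 kW, so COP_actual = Q̇_C/Ẇ = 0.9396/0.2930 = 3.207.
In absolute terms T_C = 253.15 K and T_H = 294.82 K, so ΔT = 41.67 K.
COP_Carnot = T_C/ΔT = 253.15/41.67 = 6.076.
η_II = COP_actual/COP_Carnot = 3.207/6.076 = 0.5278.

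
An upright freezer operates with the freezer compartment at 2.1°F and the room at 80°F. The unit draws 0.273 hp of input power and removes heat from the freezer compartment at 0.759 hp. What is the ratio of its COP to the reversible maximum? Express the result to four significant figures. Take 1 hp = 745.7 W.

COP_actual = Q̇_C/Ẇ = 0.7590/0.2730 = 2.780.
In absolute terms T_C = 256.54 K and T_H = 299.82 K, so ΔT = 43.28 K.
COP_Carnot = T_C/ΔT = 256.54/43.28 = 5.928.
η_II = COP_actual/COP_Carnot = 2.780/5.928 = 0.4690.

0.4690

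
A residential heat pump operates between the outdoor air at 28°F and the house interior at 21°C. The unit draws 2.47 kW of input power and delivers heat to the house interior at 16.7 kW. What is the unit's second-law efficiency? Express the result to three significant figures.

COP_actual = Q̇_H/Ẇ = 16.70/2.470 = 6.761.
In absolute terms T_C = 270.93 K and T_H = 294.15 K, so ΔT = 23.22 K.
COP_Carnot = T_H/ΔT = 294.15/23.22 = 12.67.
η_II = COP_actual/COP_Carnot = 6.761/12.67 = 0.5338.

0.534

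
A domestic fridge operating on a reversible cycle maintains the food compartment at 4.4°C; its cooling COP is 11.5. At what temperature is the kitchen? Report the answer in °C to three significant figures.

28.5 °C

COP_R = T_C/(T_H − T_C) gives T_H − T_C = T_C/COP.
With T_C = 277.55 K, T_H = 277.55 × (1 + 1/11.5) = 301.68 K.
Converting, 301.68 K = 28.53°C.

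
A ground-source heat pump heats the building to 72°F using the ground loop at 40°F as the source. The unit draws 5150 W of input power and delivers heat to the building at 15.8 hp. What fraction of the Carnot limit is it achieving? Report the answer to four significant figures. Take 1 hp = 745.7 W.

0.1377

Converting, Q̇_H = 15.80 hp = 11780 W, so COP_actual = Q̇_H/Ẇ = 11780/5150 = 2.288.
In absolute terms T_C = 277.59 K and T_H = 295.37 K, so ΔT = 17.78 K.
COP_Carnot = T_H/ΔT = 295.37/17.78 = 16.61.
η_II = COP_actual/COP_Carnot = 2.288/16.61 = 0.1377.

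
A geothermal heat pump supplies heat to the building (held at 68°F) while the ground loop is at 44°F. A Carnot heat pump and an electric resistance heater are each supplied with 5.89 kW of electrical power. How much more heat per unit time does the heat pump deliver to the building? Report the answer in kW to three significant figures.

In absolute terms T_C = 279.82 K and T_H = 293.15 K, so ΔT = 13.33 K.
COP_Carnot = T_H/ΔT = 293.15/13.33 = 21.99.
The heat pump delivers Q̇_H = COP × Ẇ = 129.5 kW; the resistance heater delivers Ẇ = 5.890 kW.
Extra = (COP − 1)·Ẇ = 123.6 kW.

124 kW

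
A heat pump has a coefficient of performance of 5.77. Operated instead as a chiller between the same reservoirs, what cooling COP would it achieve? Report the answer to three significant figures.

4.77

Since Q_H = Q_C + W for any cycle, COP_R = Q_C/W = Q_H/W − 1.
COP_R = 5.77 − 1 = 4.77.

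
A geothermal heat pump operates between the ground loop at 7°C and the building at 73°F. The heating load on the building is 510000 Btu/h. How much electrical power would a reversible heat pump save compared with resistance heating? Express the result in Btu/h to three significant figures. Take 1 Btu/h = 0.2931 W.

In absolute terms T_C = 280.15 K and T_H = 295.93 K, so ΔT = 15.78 K.
COP_Carnot = T_H/ΔT = 295.93/15.78 = 18.76.
Resistance heating needs Ẇ_res = Q̇_H = 510000 Btu/h; the reversible heat pump needs only Ẇ_hp = Q̇_H/COP = 27190 Btu/h.
Saving = 510000 − 27190 = 482800 Btu/h.

483000 Btu/h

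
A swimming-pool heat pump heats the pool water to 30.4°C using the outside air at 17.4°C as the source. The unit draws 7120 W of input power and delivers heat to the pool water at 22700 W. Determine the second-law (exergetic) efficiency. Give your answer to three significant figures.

0.137

COP_actual = Q̇_H/Ẇ = 22700/7120 = 3.188.
In absolute terms T_C = 290.55 K and T_H = 303.55 K, so ΔT = 13.00 K.
COP_Carnot = T_H/ΔT = 303.55/13.00 = 23.35.
η_II = COP_actual/COP_Carnot = 3.188/23.35 = 0.1365.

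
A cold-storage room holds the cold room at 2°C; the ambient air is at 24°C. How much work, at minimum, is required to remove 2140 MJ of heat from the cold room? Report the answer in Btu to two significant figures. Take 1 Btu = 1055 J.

In absolute terms T_C = 275.15 K and T_H = 297.15 K, so ΔT = 22.00 K.
The reversible limit is COP_R = T_C/ΔT = 12.51, so W_min = Q_C/COP = Q_C·ΔT/T_C.
W_min = 2140 × 22.00/275.15 = 171.1 MJ = 162200 Btu.

160000 Btu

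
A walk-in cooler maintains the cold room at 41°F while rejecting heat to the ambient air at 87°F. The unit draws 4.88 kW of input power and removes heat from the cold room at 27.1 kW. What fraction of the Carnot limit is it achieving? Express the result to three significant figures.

0.510

COP_actual = Q̇_C/Ẇ = 27.10/4.880 = 5.553.
In absolute terms T_C = 278.15 K and T_H = 303.71 K, so ΔT = 25.56 K.
COP_Carnot = T_C/ΔT = 278.15/25.56 = 10.88.
η_II = COP_actual/COP_Carnot = 5.553/10.88 = 0.5102.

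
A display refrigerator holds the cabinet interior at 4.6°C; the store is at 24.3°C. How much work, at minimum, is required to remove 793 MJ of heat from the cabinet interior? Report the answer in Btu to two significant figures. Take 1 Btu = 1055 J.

In absolute terms T_C = 277.75 K and T_H = 297.45 K, so ΔT = 19.70 K.
The reversible limit is COP_R = T_C/ΔT = 14.10, so W_min = Q_C/COP = Q_C·ΔT/T_C.
W_min = 793.0 × 19.70/277.75 = 56.25 MJ = 53310 Btu.

53000 Btu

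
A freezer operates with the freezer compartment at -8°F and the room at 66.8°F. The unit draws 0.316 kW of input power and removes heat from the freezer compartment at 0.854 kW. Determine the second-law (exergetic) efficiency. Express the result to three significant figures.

0.448

COP_actual = Q̇_C/Ẇ = 0.8540/0.3160 = 2.703.
In absolute terms T_C = 250.93 K and T_H = 292.48 K, so ΔT = 41.56 K.
COP_Carnot = T_C/ΔT = 250.93/41.56 = 6.038.
η_II = COP_actual/COP_Carnot = 2.703/6.038 = 0.4476.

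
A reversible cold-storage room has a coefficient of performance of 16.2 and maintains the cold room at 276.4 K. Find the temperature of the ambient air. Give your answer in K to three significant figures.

COP_R = T_C/(T_H − T_C) gives T_H − T_C = T_C/COP.
With T_C = 276.40 K, T_H = 276.40 × (1 + 1/16.2) = 293.46 K.

293 K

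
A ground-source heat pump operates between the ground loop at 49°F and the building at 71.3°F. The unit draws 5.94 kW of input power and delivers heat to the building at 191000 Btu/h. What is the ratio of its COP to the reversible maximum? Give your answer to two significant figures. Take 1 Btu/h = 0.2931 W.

Converting, Q̇_H = 191000 Btu/h = 55.98 kW, so COP_actual = Q̇_H/Ẇ = 55.98/5.940 = 9.425.
In absolute terms T_C = 282.59 K and T_H = 294.98 K, so ΔT = 12.39 K.
COP_Carnot = T_H/ΔT = 294.98/12.39 = 23.81.
η_II = COP_actual/COP_Carnot = 9.425/23.81 = 0.3958.

0.40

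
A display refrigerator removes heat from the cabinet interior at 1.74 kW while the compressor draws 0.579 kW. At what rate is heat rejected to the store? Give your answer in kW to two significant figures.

For a cyclic device the first law requires Q̇_H = Q̇_C + Ẇ.
Q̇_H = Q̇_C + Ẇ = 2.319 kW.

2.3 kW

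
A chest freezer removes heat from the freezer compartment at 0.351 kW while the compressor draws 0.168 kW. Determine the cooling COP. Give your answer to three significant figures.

2.09

The first law gives Q̇_H = Q̇_C + Ẇ, so the three rates are Q̇_C = 0.3510, Q̇_H = 0.5190, Ẇ = 0.1680 kW.
COP_R = Q̇_C/Ẇ = 0.3510/0.1680 = 2.089.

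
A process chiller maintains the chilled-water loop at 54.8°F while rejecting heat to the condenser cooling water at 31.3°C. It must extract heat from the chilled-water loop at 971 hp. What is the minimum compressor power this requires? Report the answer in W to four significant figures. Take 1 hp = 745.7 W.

47200 W

In absolute terms T_C = 285.82 K and T_H = 304.45 K, so ΔT = 18.63 K.
COP_Carnot = T_C/ΔT = 285.82/18.63 = 15.34.
Ẇ_min = Q̇/COP_Carnot = 971.0/15.34 = 63.30 hp = 47200 W.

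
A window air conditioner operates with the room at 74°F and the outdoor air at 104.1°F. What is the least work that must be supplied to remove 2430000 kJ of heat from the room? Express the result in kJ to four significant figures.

137100 kJ

In absolute terms T_C = 296.48 K and T_H = 313.21 K, so ΔT = 16.72 K.
The reversible limit is COP_R = T_C/ΔT = 17.73, so W_min = Q_C/COP = Q_C·ΔT/T_C.
W_min = 2430000 × 16.72/296.48 = 137100 kJ.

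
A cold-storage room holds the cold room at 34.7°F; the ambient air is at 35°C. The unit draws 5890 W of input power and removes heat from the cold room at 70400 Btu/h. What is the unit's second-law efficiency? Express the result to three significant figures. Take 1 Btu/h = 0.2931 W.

Converting, Q̇_C = 70400 Btu/h = 20630 W, so COP_actual = Q̇_C/Ẇ = 20630/5890 = 3.503.
In absolute terms T_C = 274.65 K and T_H = 308.15 K, so ΔT = 33.50 K.
COP_Carnot = T_C/ΔT = 274.65/33.50 = 8.199.
η_II = COP_actual/COP_Carnot = 3.503/8.199 = 0.4273.

0.427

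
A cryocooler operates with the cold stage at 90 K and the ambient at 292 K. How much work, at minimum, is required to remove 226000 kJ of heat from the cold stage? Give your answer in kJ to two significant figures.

510000 kJ

The reservoir spacing is ΔT = 292 − 90 = 202.0 K.
The reversible limit is COP_R = T_C/ΔT = 0.4455, so W_min = Q_C/COP = Q_C·ΔT/T_C.
W_min = 226000 × 202.0/90.00 = 507200 kJ.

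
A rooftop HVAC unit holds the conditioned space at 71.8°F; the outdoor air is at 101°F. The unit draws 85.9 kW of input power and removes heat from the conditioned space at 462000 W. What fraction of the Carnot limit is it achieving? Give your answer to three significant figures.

Converting, Q̇_C = 462000 W = 462.0 kW, so COP_actual = Q̇_C/Ẇ = 462.0/85.90 = 5.378.
In absolute terms T_C = 295.26 K and T_H = 311.48 K, so ΔT = 16.22 K.
COP_Carnot = T_C/ΔT = 295.26/16.22 = 18.20.
η_II = COP_actual/COP_Carnot = 5.378/18.20 = 0.2955.

0.295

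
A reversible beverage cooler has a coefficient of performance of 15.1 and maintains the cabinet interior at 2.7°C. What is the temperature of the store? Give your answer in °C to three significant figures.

21.0 °C

COP_R = T_C/(T_H − T_C) gives T_H − T_C = T_C/COP.
With T_C = 275.85 K, T_H = 275.85 × (1 + 1/15.1) = 294.12 K.
Converting, 294.12 K = 20.97°C.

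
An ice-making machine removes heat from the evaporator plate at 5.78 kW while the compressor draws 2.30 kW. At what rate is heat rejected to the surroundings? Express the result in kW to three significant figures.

8.08 kW

For a cyclic device the first law requires Q̇_H = Q̇_C + Ẇ.
Q̇_H = Q̇_C + Ẇ = 8.080 kW.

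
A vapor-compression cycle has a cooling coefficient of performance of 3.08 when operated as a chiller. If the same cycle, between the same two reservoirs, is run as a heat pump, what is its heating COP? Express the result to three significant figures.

The first law on one cycle gives Q_H = Q_C + W, so Q_H/W = Q_C/W + 1.
COP_HP = COP_R + 1 = 3.08 + 1 = 4.08.

4.08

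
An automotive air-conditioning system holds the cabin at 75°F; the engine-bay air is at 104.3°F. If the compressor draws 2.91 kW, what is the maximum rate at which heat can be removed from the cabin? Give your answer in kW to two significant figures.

53 kW

In absolute terms T_C = 297.04 K and T_H = 313.32 K, so ΔT = 16.28 K.
COP_Carnot = T_C/ΔT = 297.04/16.28 = 18.25.
Q̇_max = COP_Carnot × Ẇ = 18.25 × 2.910 kW = 53.10 kW.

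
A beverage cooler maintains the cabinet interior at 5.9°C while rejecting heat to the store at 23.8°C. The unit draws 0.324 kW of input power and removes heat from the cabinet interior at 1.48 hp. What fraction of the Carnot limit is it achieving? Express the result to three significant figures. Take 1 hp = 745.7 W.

Converting, Q̇_C = 1.480 hp = 1.104 kW, so COP_actual = Q̇_C/Ẇ = 1.104/0.3240 = 3.406.
In absolute terms T_C = 279.05 K and T_H = 296.95 K, so ΔT = 17.90 K.
COP_Carnot = T_C/ΔT = 279.05/17.90 = 15.59.
η_II = COP_actual/COP_Carnot = 3.406/15.59 = 0.2185.

0.219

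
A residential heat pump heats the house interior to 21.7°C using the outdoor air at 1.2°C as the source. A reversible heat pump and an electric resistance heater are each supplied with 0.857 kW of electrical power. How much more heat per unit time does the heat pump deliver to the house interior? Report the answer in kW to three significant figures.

In absolute terms T_C = 274.35 K and T_H = 294.85 K, so ΔT = 20.50 K.
COP_Carnot = T_H/ΔT = 294.85/20.50 = 14.38.
The heat pump delivers Q̇_H = COP × Ẇ = 12.33 kW; the resistance heater delivers Ẇ = 0.8570 kW.
Extra = (COP − 1)·Ẇ = 11.47 kW.

11.5 kW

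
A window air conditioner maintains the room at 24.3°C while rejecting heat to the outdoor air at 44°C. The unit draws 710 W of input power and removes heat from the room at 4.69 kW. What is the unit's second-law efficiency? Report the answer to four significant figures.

Converting, Q̇_C = 4.690 kW = 4690 W, so COP_actual = Q̇_C/Ẇ = 4690/710.0 = 6.606.
In absolute terms T_C = 297.45 K and T_H = 317.15 K, so ΔT = 19.70 K.
COP_Carnot = T_C/ΔT = 297.45/19.70 = 15.10.
η_II = COP_actual/COP_Carnot = 6.606/15.10 = 0.4375.

0.4375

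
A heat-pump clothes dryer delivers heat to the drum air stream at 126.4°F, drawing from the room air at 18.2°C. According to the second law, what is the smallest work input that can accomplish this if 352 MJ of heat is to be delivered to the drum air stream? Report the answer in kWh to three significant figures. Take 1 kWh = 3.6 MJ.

10.3 kWh

In absolute terms T_C = 291.35 K and T_H = 325.59 K, so ΔT = 34.24 K.
The reversible limit is COP_HP = T_H/ΔT = 9.508, so W_min = Q_H/COP = Q_H·ΔT/T_H.
W_min = 352.0 × 34.24/325.59 = 37.02 MJ = 10.28 kWh.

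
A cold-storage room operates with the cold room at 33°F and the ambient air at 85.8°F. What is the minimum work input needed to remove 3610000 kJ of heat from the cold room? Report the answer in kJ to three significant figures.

387000 kJ

In absolute terms T_C = 273.71 K and T_H = 303.04 K, so ΔT = 29.33 K.
The reversible limit is COP_R = T_C/ΔT = 9.331, so W_min = Q_C/COP = Q_C·ΔT/T_C.
W_min = 3610000 × 29.33/273.71 = 386900 kJ.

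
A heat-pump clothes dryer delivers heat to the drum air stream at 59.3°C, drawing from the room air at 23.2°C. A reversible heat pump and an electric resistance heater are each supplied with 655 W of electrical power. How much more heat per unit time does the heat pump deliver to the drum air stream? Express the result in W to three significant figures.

In absolute terms T_C = 296.35 K and T_H = 332.45 K, so ΔT = 36.10 K.
COP_Carnot = T_H/ΔT = 332.45/36.10 = 9.209.
The heat pump delivers Q̇_H = COP × Ẇ = 6032 W; the resistance heater delivers Ẇ = 655.0 W.
Extra = (COP − 1)·Ẇ = 5377 W.

5380 W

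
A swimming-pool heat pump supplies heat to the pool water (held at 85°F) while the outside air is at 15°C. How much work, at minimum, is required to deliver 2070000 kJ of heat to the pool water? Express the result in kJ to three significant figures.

98800 kJ

In absolute terms T_C = 288.15 K and T_H = 302.59 K, so ΔT = 14.44 K.
The reversible limit is COP_HP = T_H/ΔT = 20.95, so W_min = Q_H/COP = Q_H·ΔT/T_H.
W_min = 2070000 × 14.44/302.59 = 98810 kJ.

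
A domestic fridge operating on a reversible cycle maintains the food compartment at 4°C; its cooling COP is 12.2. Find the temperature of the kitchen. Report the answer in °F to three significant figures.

80.1 °F

COP_R = T_C/(T_H − T_C) gives T_H − T_C = T_C/COP.
With T_C = 277.15 K, T_H = 277.15 × (1 + 1/12.2) = 299.87 K.
Converting, 299.87 K = 80.09°F.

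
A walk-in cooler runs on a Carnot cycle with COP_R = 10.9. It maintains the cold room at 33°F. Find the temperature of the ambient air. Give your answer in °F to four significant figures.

78.20 °F

COP_R = T_C/(T_H − T_C) gives T_H − T_C = T_C/COP.
With T_C = 273.71 K, T_H = 273.71 × (1 + 1/10.9) = 298.82 K.
Converting, 298.82 K = 78.20°F.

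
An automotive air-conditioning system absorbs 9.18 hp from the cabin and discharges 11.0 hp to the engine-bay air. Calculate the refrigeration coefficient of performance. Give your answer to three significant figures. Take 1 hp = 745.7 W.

5.04

The first law gives Q̇_H = Q̇_C + Ẇ, so the three rates are Q̇_C = 9.180, Q̇_H = 11.00, Ẇ = 1.820 hp.
COP_R = Q̇_C/Ẇ = 9.180/1.820 = 5.044.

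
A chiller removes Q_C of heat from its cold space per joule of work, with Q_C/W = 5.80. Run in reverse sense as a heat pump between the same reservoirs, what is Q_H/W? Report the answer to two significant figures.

6.8

The first law on one cycle gives Q_H = Q_C + W, so Q_H/W = Q_C/W + 1.
COP_HP = COP_R + 1 = 5.80 + 1 = 6.80.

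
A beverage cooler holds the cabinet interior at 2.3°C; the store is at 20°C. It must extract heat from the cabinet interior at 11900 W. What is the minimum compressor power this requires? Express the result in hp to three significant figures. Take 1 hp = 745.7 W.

In absolute terms T_C = 275.45 K and T_H = 293.15 K, so ΔT = 17.70 K.
COP_Carnot = T_C/ΔT = 275.45/17.70 = 15.56.
Ẇ_min = Q̇/COP_Carnot = 11900/15.56 = 764.7 W = 1.025 hp.

1.03 hp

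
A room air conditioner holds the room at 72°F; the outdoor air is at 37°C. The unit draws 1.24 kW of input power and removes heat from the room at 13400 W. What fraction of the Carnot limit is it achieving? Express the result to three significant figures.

Converting, Q̇_C = 13400 W = 13.40 kW, so COP_actual = Q̇_C/Ẇ = 13.40/1.240 = 10.81.
In absolute terms T_C = 295.37 K and T_H = 310.15 K, so ΔT = 14.78 K.
COP_Carnot = T_C/ΔT = 295.37/14.78 = 19.99.
η_II = COP_actual/COP_Carnot = 10.81/19.99 = 0.5407.

0.541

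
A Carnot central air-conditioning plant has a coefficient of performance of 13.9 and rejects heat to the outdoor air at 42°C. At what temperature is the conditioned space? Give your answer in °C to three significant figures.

For a Carnot refrigerator COP_R = T_C/(T_H − T_C), so T_C = COP·T_H/(1 + COP).
With T_H = 315.15 K, T_C = 13.9 × 315.15/14.90 = 294.00 K.
Converting, 294.00 K = 20.85°C.

20.8 °C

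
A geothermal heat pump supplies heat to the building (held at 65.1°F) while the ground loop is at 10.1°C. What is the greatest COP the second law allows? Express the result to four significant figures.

In absolute terms T_C = 283.25 K and T_H = 291.54 K, so ΔT = 8.289 K.
For a reversible cycle, COP_Carnot = T_H/ΔT = 291.54/8.289 = 35.17.

35.17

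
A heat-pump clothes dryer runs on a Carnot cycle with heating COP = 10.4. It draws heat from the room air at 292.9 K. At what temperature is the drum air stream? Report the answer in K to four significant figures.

COP_HP = T_H/(T_H − T_C) rearranges to T_H = COP·T_C/(COP − 1).
With T_C = 292.90 K, T_H = 10.4 × 292.90/9.400 = 324.06 K.

324.1 K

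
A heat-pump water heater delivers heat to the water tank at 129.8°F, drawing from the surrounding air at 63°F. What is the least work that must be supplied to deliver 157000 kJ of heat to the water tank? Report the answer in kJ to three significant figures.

17800 kJ

In absolute terms T_C = 290.37 K and T_H = 327.48 K, so ΔT = 37.11 K.
The reversible limit is COP_HP = T_H/ΔT = 8.824, so W_min = Q_H/COP = Q_H·ΔT/T_H.
W_min = 157000 × 37.11/327.48 = 17790 kJ.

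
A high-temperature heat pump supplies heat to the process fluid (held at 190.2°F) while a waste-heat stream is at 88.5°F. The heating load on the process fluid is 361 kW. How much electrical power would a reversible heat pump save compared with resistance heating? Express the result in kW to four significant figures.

304.5 kW

In absolute terms T_C = 304.54 K and T_H = 361.04 K, so ΔT = 56.50 K.
COP_Carnot = T_H/ΔT = 361.04/56.50 = 6.390.
Resistance heating needs Ẇ_res = Q̇_H = 361.0 kW; the reversible heat pump needs only Ẇ_hp = Q̇_H/COP = 56.49 kW.
Saving = 361.0 − 56.49 = 304.5 kW.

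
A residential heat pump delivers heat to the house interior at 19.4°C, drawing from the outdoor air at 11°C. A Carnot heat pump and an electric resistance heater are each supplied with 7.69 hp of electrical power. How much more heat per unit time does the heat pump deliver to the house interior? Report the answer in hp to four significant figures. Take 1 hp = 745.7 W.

In absolute terms T_C = 284.15 K and T_H = 292.55 K, so ΔT = 8.400 K.
COP_Carnot = T_H/ΔT = 292.55/8.400 = 34.83.
The heat pump delivers Q̇_H = COP × Ẇ = 267.8 hp; the resistance heater delivers Ẇ = 7.690 hp.
Extra = (COP − 1)·Ẇ = 260.1 hp.

260.1 hp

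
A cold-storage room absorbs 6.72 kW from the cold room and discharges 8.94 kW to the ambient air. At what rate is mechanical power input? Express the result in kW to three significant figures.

2.22 kW

For a cyclic device the first law requires Q̇_H = Q̇_C + Ẇ.
Ẇ = Q̇_H − Q̇_C = 2.220 kW.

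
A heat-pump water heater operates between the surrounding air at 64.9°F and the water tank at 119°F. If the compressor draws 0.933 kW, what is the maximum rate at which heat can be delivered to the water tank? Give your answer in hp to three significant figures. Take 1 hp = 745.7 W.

In absolute terms T_C = 291.43 K and T_H = 321.48 K, so ΔT = 30.06 K.
COP_Carnot = T_H/ΔT = 321.48/30.06 = 10.70.
Q̇_max = COP_Carnot × Ẇ = 10.70 × 0.9330 kW = 9.980 kW = 13.38 hp.

13.4 hp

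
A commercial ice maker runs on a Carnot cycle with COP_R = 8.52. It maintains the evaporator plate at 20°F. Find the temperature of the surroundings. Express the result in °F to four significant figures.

COP_R = T_C/(T_H − T_C) gives T_H − T_C = T_C/COP.
With T_C = 266.48 K, T_H = 266.48 × (1 + 1/8.52) = 297.76 K.
Converting, 297.76 K = 76.30°F.

76.30 °F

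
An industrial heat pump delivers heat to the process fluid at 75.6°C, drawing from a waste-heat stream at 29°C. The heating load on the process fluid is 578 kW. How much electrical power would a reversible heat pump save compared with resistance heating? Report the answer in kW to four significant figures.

In absolute terms T_C = 302.15 K and T_H = 348.75 K, so ΔT = 46.60 K.
COP_Carnot = T_H/ΔT = 348.75/46.60 = 7.484.
Resistance heating needs Ẇ_res = Q̇_H = 578.0 kW; the reversible heat pump needs only Ẇ_hp = Q̇_H/COP = 77.23 kW.
Saving = 578.0 − 77.23 = 500.8 kW.

500.8 kW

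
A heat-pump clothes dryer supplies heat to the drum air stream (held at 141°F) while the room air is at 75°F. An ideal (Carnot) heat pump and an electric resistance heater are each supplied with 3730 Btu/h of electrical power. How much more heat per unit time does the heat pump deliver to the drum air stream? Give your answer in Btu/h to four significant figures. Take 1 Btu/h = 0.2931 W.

30220 Btu/h

In absolute terms T_C = 297.04 K and T_H = 333.71 K, so ΔT = 36.67 K.
COP_Carnot = T_H/ΔT = 333.71/36.67 = 9.101.
The heat pump delivers Q̇_H = COP × Ẇ = 33950 Btu/h; the resistance heater delivers Ẇ = 3730 Btu/h.
Extra = (COP − 1)·Ẇ = 30220 Btu/h.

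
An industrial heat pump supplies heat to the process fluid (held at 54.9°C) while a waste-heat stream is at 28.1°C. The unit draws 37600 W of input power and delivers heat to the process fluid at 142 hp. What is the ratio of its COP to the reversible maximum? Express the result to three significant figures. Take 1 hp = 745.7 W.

0.230

Converting, Q̇_H = 142.0 hp = 105900 W, so COP_actual = Q̇_H/Ẇ = 105900/37600 = 2.816.
In absolute terms T_C = 301.25 K and T_H = 328.05 K, so ΔT = 26.80 K.
COP_Carnot = T_H/ΔT = 328.05/26.80 = 12.24.
η_II = COP_actual/COP_Carnot = 2.816/12.24 = 0.2301.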